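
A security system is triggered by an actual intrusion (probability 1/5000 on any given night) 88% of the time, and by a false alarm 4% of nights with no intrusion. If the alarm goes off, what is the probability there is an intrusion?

Let D = the rare event, + = positive/flagged.
P(D) = 1/5000
P(+|D) = 88/100 = 22/25
P(+|D') = 4/100 = 1/25
P(+) = P(+|D)P(D) + P(+|D')P(D')
     = \frac{22}{25} × \frac{1}{5000} + \frac{1}{25} × \frac{4999}{5000}
     = \frac{5021}{125000}
P(D|+) = P(+|D)P(D)/P(+) = \frac{22}{5021}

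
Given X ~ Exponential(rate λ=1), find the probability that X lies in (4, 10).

P(4 < X < 10) = ∫_{4}^{10} f(x) dx
where f(x) = e^{- x}
= - \frac{1 - e^{6}}{e^{10}}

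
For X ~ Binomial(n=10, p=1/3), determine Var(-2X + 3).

For X ~ Binomial(n=10, p=1/3):
Var(X) = \frac{20}{9}
Var(-2X + 3) = (-2)² × Var(X) = 4 × \frac{20}{9} = \frac{80}{9}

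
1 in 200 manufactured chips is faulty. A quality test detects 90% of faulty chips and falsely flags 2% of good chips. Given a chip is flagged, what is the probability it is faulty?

Let D = the rare event, + = positive/flagged.
P(D) = 1/200
P(+|D) = 90/100 = 9/10
P(+|D') = 2/100 = 1/50
P(+) = P(+|D)P(D) + P(+|D')P(D')
     = \frac{9}{10} × \frac{1}{200} + \frac{1}{50} × \frac{199}{200}
     = \frac{61}{2500}
P(D|+) = P(+|D)P(D)/P(+) = \frac{45}{244}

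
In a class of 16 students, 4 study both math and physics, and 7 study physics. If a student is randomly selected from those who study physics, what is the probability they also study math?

P(A ∩ B) = 4/16 = 1/4
P(B) = 7/16
P(A|B) = P(A ∩ B) / P(B) = (1/4) / (7/16) = 4/7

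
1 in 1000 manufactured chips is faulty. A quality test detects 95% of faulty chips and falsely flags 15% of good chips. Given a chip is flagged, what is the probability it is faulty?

Let D = the rare event, + = positive/flagged.
P(D) = 1/1000
P(+|D) = 95/100 = 19/20
P(+|D') = 15/100 = 3/20
P(+) = P(+|D)P(D) + P(+|D')P(D')
     = \frac{19}{20} × \frac{1}{1000} + \frac{3}{20} × \frac{999}{1000}
     = \frac{377}{2500}
P(D|+) = P(+|D)P(D)/P(+) = \frac{19}{3016}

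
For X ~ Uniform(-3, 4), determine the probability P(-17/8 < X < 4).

P(-17/8 < X < 4) = ∫_{-17/8}^{4} f(x) dx
where f(x) = \frac{1}{7}
= \frac{7}{8}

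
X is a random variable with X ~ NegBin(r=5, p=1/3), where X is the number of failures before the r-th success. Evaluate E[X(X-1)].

E[X(X-1)] = E[X² - X] = E[X²] - E[X]
E[X] = 10
E[X²] = Var(X) + (E[X])² = 30 + (10)² = 130
E[X(X-1)] = 130 - 10 = 120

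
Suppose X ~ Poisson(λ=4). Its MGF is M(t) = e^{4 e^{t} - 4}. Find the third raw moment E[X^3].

To find E[X^3], compute M^(3)(0):
M^(1)(t) = 4 e^{t} e^{4 e^{t} - 4}
M^(2)(t) = 16 e^{2 t} e^{4 e^{t} - 4} + 4 e^{t} e^{4 e^{t} - 4}
M^(3)(t) = 64 e^{3 t} e^{4 e^{t} - 4} + 48 e^{2 t} e^{4 e^{t} - 4} + 4 e^{t} e^{4 e^{t} - 4}
M^(3)(0) = 116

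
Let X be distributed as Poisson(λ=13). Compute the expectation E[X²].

Using the identity E[X²] = Var(X) + (E[X])²:
E[X] = 13
Var(X) = 13
E[X²] = 13 + (13)²
= 182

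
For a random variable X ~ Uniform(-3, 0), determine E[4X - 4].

For X ~ Uniform(-3, 0):
E[X] = - \frac{3}{2}
E[4X - 4] = 4 × E[X] - 4 = -10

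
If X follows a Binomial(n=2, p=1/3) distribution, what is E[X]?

For X ~ Binomial(n=2, p=1/3), the expected value is:
E[X] = \frac{2}{3}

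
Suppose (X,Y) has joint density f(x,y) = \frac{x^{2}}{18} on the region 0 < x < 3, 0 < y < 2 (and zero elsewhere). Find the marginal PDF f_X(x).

f_X(x) = ∫_0^2 f(x,y) dy
= ∫_0^2 \frac{x^{2}}{18} dy
= \frac{x^{2}}{9} for 0 < x < 3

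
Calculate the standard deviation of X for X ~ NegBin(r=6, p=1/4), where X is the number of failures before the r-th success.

For X ~ NegBin(r=6, p=1/4), where X is the number of failures before the r-th success:
Var(X) = 72
SD(X) = √(Var(X)) = √(72) = 6 \sqrt{2}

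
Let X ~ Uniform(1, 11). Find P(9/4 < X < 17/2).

P(9/4 < X < 17/2) = ∫_{9/4}^{17/2} f(x) dx
where f(x) = \frac{1}{10}
= \frac{5}{8}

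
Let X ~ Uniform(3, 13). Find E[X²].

Using the identity E[X²] = Var(X) + (E[X])²:
E[X] = 8
Var(X) = \frac{25}{3}
E[X²] = \frac{25}{3} + (8)²
= \frac{217}{3}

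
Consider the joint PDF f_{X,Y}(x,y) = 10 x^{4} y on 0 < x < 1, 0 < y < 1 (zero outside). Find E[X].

E[X] = ∫_0^1 ∫_0^1 x × f(x,y) dy dx
= ∫_0^1 ∫_0^1 x × (10 x^{4} y) dy dx
= \frac{5}{6}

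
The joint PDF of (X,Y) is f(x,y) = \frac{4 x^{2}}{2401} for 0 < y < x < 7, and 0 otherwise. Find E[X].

f_X(x) = ∫_0^x \frac{4 x^{2}}{2401} dy = \frac{4 x^{3}}{2401}
E[X] = ∫_0^7 x × (\frac{4 x^{3}}{2401}) dx = \frac{28}{5}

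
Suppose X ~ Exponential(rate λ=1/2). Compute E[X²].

Using the identity E[X²] = Var(X) + (E[X])²:
E[X] = 2
Var(X) = 4
E[X²] = 4 + (2)²
= 8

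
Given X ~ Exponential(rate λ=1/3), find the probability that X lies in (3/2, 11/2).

P(3/2 < X < 11/2) = ∫_{3/2}^{11/2} f(x) dx
where f(x) = \frac{e^{- \frac{x}{3}}}{3}
= - \frac{1}{e^{\frac{11}{6}}} + e^{- \frac{1}{2}}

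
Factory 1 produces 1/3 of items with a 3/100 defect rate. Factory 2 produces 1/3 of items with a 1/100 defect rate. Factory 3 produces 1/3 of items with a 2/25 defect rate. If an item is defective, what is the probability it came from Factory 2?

Using Bayes' theorem:
P(F1) = 1/3, P(D|F1) = 3/100
P(F2) = 1/3, P(D|F2) = 1/100
P(F3) = 1/3, P(D|F3) = 2/25
P(D) = P(D|F1)P(F1) + P(D|F2)P(F2) + P(D|F3)P(F3)
     = \frac{1}{25}
P(F2|D) = P(D|F2)P(F2) / P(D)
= \frac{1}{12}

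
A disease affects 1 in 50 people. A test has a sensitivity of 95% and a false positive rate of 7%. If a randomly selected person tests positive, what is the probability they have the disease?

Let D = the rare event, + = positive/flagged.
P(D) = 1/50
P(+|D) = 95/100 = 19/20
P(+|D') = 7/100
P(+) = P(+|D)P(D) + P(+|D')P(D')
     = \frac{19}{20} × \frac{1}{50} + \frac{7}{100} × \frac{49}{50}
     = \frac{219}{2500}
P(D|+) = P(+|D)P(D)/P(+) = \frac{95}{438}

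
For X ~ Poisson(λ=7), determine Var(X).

For X ~ Poisson(λ=7):
Var(X) = 7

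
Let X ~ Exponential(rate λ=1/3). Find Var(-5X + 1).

For X ~ Exponential(rate λ=1/3):
Var(X) = 9
Var(-5X + 1) = (-5)² × Var(X) = 25 × 9 = 225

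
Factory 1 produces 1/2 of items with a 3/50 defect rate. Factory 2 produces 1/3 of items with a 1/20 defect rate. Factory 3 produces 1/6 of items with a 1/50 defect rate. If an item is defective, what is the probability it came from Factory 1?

Using Bayes' theorem:
P(F1) = 1/2, P(D|F1) = 3/50
P(F2) = 1/3, P(D|F2) = 1/20
P(F3) = 1/6, P(D|F3) = 1/50
P(D) = P(D|F1)P(F1) + P(D|F2)P(F2) + P(D|F3)P(F3)
     = \frac{1}{20}
P(F1|D) = P(D|F1)P(F1) / P(D)
= \frac{3}{5}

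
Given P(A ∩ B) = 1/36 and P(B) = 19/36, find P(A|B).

P(A|B) = P(A ∩ B) / P(B)
= (1/36) / (19/36)
= 1/19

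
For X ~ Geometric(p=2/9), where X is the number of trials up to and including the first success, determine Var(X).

For X ~ Geometric(p=2/9), where X is the number of trials up to and including the first success:
Var(X) = \frac{63}{4}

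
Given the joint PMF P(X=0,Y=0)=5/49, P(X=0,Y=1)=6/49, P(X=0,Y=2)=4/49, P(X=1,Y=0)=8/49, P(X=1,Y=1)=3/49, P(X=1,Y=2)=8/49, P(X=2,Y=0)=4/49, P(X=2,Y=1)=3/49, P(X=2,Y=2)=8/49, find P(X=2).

P(X=2) = P(X=2,Y=0) + P(X=2,Y=1) + P(X=2,Y=2)
= 4/49 + 3/49 + 8/49
= 15/49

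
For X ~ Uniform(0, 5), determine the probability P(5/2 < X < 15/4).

P(5/2 < X < 15/4) = ∫_{5/2}^{15/4} f(x) dx
where f(x) = \frac{1}{5}
= \frac{1}{4}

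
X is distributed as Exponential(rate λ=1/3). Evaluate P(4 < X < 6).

P(4 < X < 6) = ∫_{4}^{6} f(x) dx
where f(x) = \frac{e^{- \frac{x}{3}}}{3}
= - \frac{1}{e^{2}} + e^{- \frac{4}{3}}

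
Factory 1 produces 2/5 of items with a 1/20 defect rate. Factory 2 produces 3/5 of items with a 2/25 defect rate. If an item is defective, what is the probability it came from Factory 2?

Using Bayes' theorem:
P(F1) = 2/5, P(D|F1) = 1/20
P(F2) = 3/5, P(D|F2) = 2/25
P(D) = P(D|F1)P(F1) + P(D|F2)P(F2)
     = \frac{17}{250}
P(F2|D) = P(D|F2)P(F2) / P(D)
= \frac{12}{17}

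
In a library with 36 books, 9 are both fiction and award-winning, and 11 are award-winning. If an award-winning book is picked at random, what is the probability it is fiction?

P(A ∩ B) = 9/36 = 1/4
P(B) = 11/36
P(A|B) = P(A ∩ B) / P(B) = (1/4) / (11/36) = 9/11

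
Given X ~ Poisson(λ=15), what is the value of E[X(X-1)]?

E[X(X-1)] = E[X² - X] = E[X²] - E[X]
E[X] = 15
E[X²] = Var(X) + (E[X])² = 15 + (15)² = 240
E[X(X-1)] = 240 - 15 = 225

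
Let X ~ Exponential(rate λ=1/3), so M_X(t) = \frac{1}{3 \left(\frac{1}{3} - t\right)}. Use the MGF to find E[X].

To find E[X], compute M^(1)(0):
M^(1)(t) = \frac{1}{3 \left(\frac{1}{3} - t\right)^{2}}
M^(1)(0) = 3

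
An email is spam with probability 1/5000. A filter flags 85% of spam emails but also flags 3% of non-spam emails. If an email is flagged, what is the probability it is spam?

Let D = the rare event, + = positive/flagged.
P(D) = 1/5000
P(+|D) = 85/100 = 17/20
P(+|D') = 3/100
P(+) = P(+|D)P(D) + P(+|D')P(D')
     = \frac{17}{20} × \frac{1}{5000} + \frac{3}{100} × \frac{4999}{5000}
     = \frac{7541}{250000}
P(D|+) = P(+|D)P(D)/P(+) = \frac{85}{15082}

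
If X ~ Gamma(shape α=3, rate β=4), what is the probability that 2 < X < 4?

P(2 < X < 4) = ∫_{2}^{4} f(x) dx
where f(x) = 32 x^{2} e^{- 4 x}
= \frac{-145 + 41 e^{8}}{e^{16}}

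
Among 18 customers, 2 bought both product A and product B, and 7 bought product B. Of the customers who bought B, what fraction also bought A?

P(A ∩ B) = 2/18 = 1/9
P(B) = 7/18
P(A|B) = P(A ∩ B) / P(B) = (1/9) / (7/18) = 2/7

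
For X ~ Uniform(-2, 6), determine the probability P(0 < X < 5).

P(0 < X < 5) = ∫_{0}^{5} f(x) dx
where f(x) = \frac{1}{8}
= \frac{5}{8}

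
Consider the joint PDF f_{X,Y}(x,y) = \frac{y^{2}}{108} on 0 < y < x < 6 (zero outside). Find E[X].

f_X(x) = ∫_0^x \frac{y^{2}}{108} dy = \frac{x^{3}}{324}
E[X] = ∫_0^6 x × (\frac{x^{3}}{324}) dx = \frac{24}{5}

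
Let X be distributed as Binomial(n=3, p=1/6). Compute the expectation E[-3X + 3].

For X ~ Binomial(n=3, p=1/6):
E[X] = \frac{1}{2}
E[-3X + 3] = -3 × E[X] + 3 = \frac{3}{2}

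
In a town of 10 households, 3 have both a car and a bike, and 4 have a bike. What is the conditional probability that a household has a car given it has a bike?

P(A ∩ B) = 3/10
P(B) = 4/10 = 2/5
P(A|B) = P(A ∩ B) / P(B) = (3/10) / (2/5) = 3/4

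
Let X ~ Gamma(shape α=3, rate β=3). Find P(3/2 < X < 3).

P(3/2 < X < 3) = ∫_{3/2}^{3} f(x) dx
where f(x) = \frac{27 x^{2} e^{- 3 x}}{2}
= - \frac{101}{2 e^{9}} + \frac{125}{8 e^{\frac{9}{2}}}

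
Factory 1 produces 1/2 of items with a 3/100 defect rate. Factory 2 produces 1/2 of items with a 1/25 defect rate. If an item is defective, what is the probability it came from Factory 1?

Using Bayes' theorem:
P(F1) = 1/2, P(D|F1) = 3/100
P(F2) = 1/2, P(D|F2) = 1/25
P(D) = P(D|F1)P(F1) + P(D|F2)P(F2)
     = \frac{7}{200}
P(F1|D) = P(D|F1)P(F1) / P(D)
= \frac{3}{7}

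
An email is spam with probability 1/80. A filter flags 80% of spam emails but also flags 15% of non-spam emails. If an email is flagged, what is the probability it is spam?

Let D = the rare event, + = positive/flagged.
P(D) = 1/80
P(+|D) = 80/100 = 4/5
P(+|D') = 15/100 = 3/20
P(+) = P(+|D)P(D) + P(+|D')P(D')
     = \frac{4}{5} × \frac{1}{80} + \frac{3}{20} × \frac{79}{80}
     = \frac{253}{1600}
P(D|+) = P(+|D)P(D)/P(+) = \frac{16}{253}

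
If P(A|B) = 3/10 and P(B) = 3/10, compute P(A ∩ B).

By definition, P(A|B) = P(A ∩ B) / P(B)
So P(A ∩ B) = P(A|B) × P(B)
= 3/10 × 3/10
= 9/100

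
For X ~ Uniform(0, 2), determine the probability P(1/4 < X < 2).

P(1/4 < X < 2) = ∫_{1/4}^{2} f(x) dx
where f(x) = \frac{1}{2}
= \frac{7}{8}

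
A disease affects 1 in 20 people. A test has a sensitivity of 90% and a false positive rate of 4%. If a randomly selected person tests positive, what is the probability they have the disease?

Let D = the rare event, + = positive/flagged.
P(D) = 1/20
P(+|D) = 90/100 = 9/10
P(+|D') = 4/100 = 1/25
P(+) = P(+|D)P(D) + P(+|D')P(D')
     = \frac{9}{10} × \frac{1}{20} + \frac{1}{25} × \frac{19}{20}
     = \frac{83}{1000}
P(D|+) = P(+|D)P(D)/P(+) = \frac{45}{83}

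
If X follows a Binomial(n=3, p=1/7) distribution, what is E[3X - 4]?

For X ~ Binomial(n=3, p=1/7):
E[X] = \frac{3}{7}
E[3X - 4] = 3 × E[X] - 4 = - \frac{19}{7}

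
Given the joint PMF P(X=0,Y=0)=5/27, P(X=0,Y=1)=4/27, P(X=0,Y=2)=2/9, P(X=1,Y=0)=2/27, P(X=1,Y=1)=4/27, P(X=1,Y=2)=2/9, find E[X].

First find marginal of X:
P(X=0) = 5/9
P(X=1) = 4/9
E[X] = 0 × 5/9 + 1 × 4/9 = 4/9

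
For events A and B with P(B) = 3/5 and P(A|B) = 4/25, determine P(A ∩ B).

By definition, P(A|B) = P(A ∩ B) / P(B)
So P(A ∩ B) = P(A|B) × P(B)
= 4/25 × 3/5
= 12/125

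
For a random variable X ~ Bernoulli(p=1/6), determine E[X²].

Using the identity E[X²] = Var(X) + (E[X])²:
E[X] = \frac{1}{6}
Var(X) = \frac{5}{36}
E[X²] = \frac{5}{36} + (\frac{1}{6})²
= \frac{1}{6}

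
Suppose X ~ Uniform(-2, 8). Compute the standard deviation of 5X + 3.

For X ~ Uniform(-2, 8):
Var(X) = \frac{25}{3}
SD(X) = √(Var(X)) = √(\frac{25}{3}) = \frac{5 \sqrt{3}}{3}
SD(5X + 3) = |5| × SD(X) = 5 × \frac{5 \sqrt{3}}{3} = \frac{25 \sqrt{3}}{3}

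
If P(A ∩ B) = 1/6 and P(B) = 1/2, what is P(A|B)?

P(A|B) = P(A ∩ B) / P(B)
= (1/6) / (1/2)
= 1/3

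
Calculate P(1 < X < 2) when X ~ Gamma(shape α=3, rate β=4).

P(1 < X < 2) = ∫_{1}^{2} f(x) dx
where f(x) = 32 x^{2} e^{- 4 x}
= \frac{-41 + 13 e^{4}}{e^{8}}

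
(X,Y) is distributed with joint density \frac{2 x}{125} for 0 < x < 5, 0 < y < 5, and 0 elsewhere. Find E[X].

f_X(x) = ∫_0^5 \frac{2 x}{125} dy = \frac{2 x}{25}
E[X] = ∫_0^5 x × (\frac{2 x}{25}) dx = \frac{10}{3}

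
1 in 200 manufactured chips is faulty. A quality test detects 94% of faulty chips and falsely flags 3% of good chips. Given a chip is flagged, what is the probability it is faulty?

Let D = the rare event, + = positive/flagged.
P(D) = 1/200
P(+|D) = 94/100 = 47/50
P(+|D') = 3/100
P(+) = P(+|D)P(D) + P(+|D')P(D')
     = \frac{47}{50} × \frac{1}{200} + \frac{3}{100} × \frac{199}{200}
     = \frac{691}{20000}
P(D|+) = P(+|D)P(D)/P(+) = \frac{94}{691}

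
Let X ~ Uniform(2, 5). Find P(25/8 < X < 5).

P(25/8 < X < 5) = ∫_{25/8}^{5} f(x) dx
where f(x) = \frac{1}{3}
= \frac{5}{8}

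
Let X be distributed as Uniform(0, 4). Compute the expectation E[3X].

For X ~ Uniform(0, 4):
E[X] = 2
E[3X] = 3 × E[X] + 0 = 6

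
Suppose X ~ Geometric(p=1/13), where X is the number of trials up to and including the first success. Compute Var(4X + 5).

For X ~ Geometric(p=1/13), where X is the number of trials up to and including the first success:
Var(X) = 156
Var(4X + 5) = (4)² × Var(X) = 16 × 156 = 2496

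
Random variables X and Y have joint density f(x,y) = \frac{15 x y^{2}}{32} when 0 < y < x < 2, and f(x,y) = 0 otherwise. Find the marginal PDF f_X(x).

f_X(x) = ∫_0^x \frac{15 x y^{2}}{32} dy = \frac{5 x^{4}}{32}
for 0 < x < 2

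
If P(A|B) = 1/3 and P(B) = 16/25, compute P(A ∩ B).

By definition, P(A|B) = P(A ∩ B) / P(B)
So P(A ∩ B) = P(A|B) × P(B)
= 1/3 × 16/25
= 16/75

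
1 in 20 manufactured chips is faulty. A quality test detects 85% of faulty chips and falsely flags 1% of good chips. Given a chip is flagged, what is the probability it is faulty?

Let D = the rare event, + = positive/flagged.
P(D) = 1/20
P(+|D) = 85/100 = 17/20
P(+|D') = 1/100
P(+) = P(+|D)P(D) + P(+|D')P(D')
     = \frac{17}{20} × \frac{1}{20} + \frac{1}{100} × \frac{19}{20}
     = \frac{13}{250}
P(D|+) = P(+|D)P(D)/P(+) = \frac{85}{104}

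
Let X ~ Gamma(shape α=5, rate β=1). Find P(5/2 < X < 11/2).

P(5/2 < X < 11/2) = ∫_{5/2}^{11/2} f(x) dx
where f(x) = \frac{x^{4} e^{- x}}{24}
= \frac{-33593 + 4169 e^{3}}{384 e^{\frac{11}{2}}}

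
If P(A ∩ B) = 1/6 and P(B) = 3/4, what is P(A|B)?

P(A|B) = P(A ∩ B) / P(B)
= (1/6) / (3/4)
= 2/9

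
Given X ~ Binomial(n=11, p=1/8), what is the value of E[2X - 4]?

For X ~ Binomial(n=11, p=1/8):
E[X] = \frac{11}{8}
E[2X - 4] = 2 × E[X] - 4 = - \frac{5}{4}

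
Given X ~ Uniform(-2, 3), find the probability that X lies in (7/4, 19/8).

P(7/4 < X < 19/8) = ∫_{7/4}^{19/8} f(x) dx
where f(x) = \frac{1}{5}
= \frac{1}{8}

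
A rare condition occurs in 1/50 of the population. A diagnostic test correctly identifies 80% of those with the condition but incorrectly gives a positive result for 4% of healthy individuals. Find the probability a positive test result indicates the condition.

Let D = the rare event, + = positive/flagged.
P(D) = 1/50
P(+|D) = 80/100 = 4/5
P(+|D') = 4/100 = 1/25
P(+) = P(+|D)P(D) + P(+|D')P(D')
     = \frac{4}{5} × \frac{1}{50} + \frac{1}{25} × \frac{49}{50}
     = \frac{69}{1250}
P(D|+) = P(+|D)P(D)/P(+) = \frac{20}{69}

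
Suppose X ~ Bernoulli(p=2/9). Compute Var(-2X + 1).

For X ~ Bernoulli(p=2/9):
Var(X) = \frac{14}{81}
Var(-2X + 1) = (-2)² × Var(X) = 4 × \frac{14}{81} = \frac{56}{81}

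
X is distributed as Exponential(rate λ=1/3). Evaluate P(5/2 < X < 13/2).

P(5/2 < X < 13/2) = ∫_{5/2}^{13/2} f(x) dx
where f(x) = \frac{e^{- \frac{x}{3}}}{3}
= - \frac{1 - e^{\frac{4}{3}}}{e^{\frac{13}{6}}}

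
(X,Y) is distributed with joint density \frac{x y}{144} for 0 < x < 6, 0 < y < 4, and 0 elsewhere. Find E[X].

f_X(x) = ∫_0^4 \frac{x y}{144} dy = \frac{x}{18}
E[X] = ∫_0^6 x × (\frac{x}{18}) dx = 4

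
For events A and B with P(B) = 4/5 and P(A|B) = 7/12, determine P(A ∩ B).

By definition, P(A|B) = P(A ∩ B) / P(B)
So P(A ∩ B) = P(A|B) × P(B)
= 7/12 × 4/5
= 7/15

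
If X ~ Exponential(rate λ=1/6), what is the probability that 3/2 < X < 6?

P(3/2 < X < 6) = ∫_{3/2}^{6} f(x) dx
where f(x) = \frac{e^{- \frac{x}{6}}}{6}
= - \frac{1}{e} + e^{- \frac{1}{4}}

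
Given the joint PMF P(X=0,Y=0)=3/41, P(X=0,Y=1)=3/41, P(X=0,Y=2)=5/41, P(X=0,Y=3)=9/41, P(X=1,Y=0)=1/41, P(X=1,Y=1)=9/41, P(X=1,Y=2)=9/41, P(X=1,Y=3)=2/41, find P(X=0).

P(X=0) = P(X=0,Y=0) + P(X=0,Y=1) + P(X=0,Y=2) + P(X=0,Y=3)
= 3/41 + 3/41 + 5/41 + 9/41
= 20/41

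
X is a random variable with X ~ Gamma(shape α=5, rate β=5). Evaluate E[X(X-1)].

E[X(X-1)] = E[X² - X] = E[X²] - E[X]
E[X] = 1
E[X²] = Var(X) + (E[X])² = \frac{1}{5} + (1)² = \frac{6}{5}
E[X(X-1)] = \frac{6}{5} - 1 = \frac{1}{5}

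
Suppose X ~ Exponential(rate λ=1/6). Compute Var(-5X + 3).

For X ~ Exponential(rate λ=1/6):
Var(X) = 36
Var(-5X + 3) = (-5)² × Var(X) = 25 × 36 = 900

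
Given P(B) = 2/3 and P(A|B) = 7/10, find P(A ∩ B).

By definition, P(A|B) = P(A ∩ B) / P(B)
So P(A ∩ B) = P(A|B) × P(B)
= 7/10 × 2/3
= 7/15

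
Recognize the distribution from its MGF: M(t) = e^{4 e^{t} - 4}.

The MGF M(t) = e^{4 e^{t} - 4} is the standard form for the Poisson distribution.
Comparing with the known MGF formula identifies: Poisson(λ=4)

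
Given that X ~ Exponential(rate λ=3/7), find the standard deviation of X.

For X ~ Exponential(rate λ=3/7):
Var(X) = \frac{49}{9}
SD(X) = √(Var(X)) = √(\frac{49}{9}) = \frac{7}{3}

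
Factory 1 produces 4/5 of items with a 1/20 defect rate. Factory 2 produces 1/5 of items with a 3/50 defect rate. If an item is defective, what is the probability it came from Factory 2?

Using Bayes' theorem:
P(F1) = 4/5, P(D|F1) = 1/20
P(F2) = 1/5, P(D|F2) = 3/50
P(D) = P(D|F1)P(F1) + P(D|F2)P(F2)
     = \frac{13}{250}
P(F2|D) = P(D|F2)P(F2) / P(D)
= \frac{3}{13}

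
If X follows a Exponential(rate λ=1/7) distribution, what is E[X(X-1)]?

E[X(X-1)] = E[X² - X] = E[X²] - E[X]
E[X] = 7
E[X²] = Var(X) + (E[X])² = 49 + (7)² = 98
E[X(X-1)] = 98 - 7 = 91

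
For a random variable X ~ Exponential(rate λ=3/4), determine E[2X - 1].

For X ~ Exponential(rate λ=3/4):
E[X] = \frac{4}{3}
E[2X - 1] = 2 × E[X] - 1 = \frac{5}{3}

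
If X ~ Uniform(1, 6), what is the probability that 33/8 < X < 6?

P(33/8 < X < 6) = ∫_{33/8}^{6} f(x) dx
where f(x) = \frac{1}{5}
= \frac{3}{8}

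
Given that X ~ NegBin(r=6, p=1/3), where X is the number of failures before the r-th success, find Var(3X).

For X ~ NegBin(r=6, p=1/3), where X is the number of failures before the r-th success:
Var(X) = 36
Var(3X) = (3)² × Var(X) = 9 × 36 = 324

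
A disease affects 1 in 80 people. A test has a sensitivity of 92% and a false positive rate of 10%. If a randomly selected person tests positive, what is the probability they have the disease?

Let D = the rare event, + = positive/flagged.
P(D) = 1/80
P(+|D) = 92/100 = 23/25
P(+|D') = 10/100 = 1/10
P(+) = P(+|D)P(D) + P(+|D')P(D')
     = \frac{23}{25} × \frac{1}{80} + \frac{1}{10} × \frac{79}{80}
     = \frac{441}{4000}
P(D|+) = P(+|D)P(D)/P(+) = \frac{46}{441}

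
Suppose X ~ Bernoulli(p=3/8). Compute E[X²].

Using the identity E[X²] = Var(X) + (E[X])²:
E[X] = \frac{3}{8}
Var(X) = \frac{15}{64}
E[X²] = \frac{15}{64} + (\frac{3}{8})²
= \frac{3}{8}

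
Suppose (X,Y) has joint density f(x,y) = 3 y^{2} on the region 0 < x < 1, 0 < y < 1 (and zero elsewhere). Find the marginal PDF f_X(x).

f_X(x) = ∫_0^1 f(x,y) dy
= ∫_0^1 3 y^{2} dy
= 1 for 0 < x < 1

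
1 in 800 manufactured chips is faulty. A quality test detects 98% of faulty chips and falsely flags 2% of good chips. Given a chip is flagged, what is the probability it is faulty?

Let D = the rare event, + = positive/flagged.
P(D) = 1/800
P(+|D) = 98/100 = 49/50
P(+|D') = 2/100 = 1/50
P(+) = P(+|D)P(D) + P(+|D')P(D')
     = \frac{49}{50} × \frac{1}{800} + \frac{1}{50} × \frac{799}{800}
     = \frac{53}{2500}
P(D|+) = P(+|D)P(D)/P(+) = \frac{49}{848}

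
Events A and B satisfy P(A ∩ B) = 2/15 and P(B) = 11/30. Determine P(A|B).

P(A|B) = P(A ∩ B) / P(B)
= (2/15) / (11/30)
= 4/11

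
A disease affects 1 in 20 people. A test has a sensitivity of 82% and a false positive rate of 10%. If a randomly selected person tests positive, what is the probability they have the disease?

Let D = the rare event, + = positive/flagged.
P(D) = 1/20
P(+|D) = 82/100 = 41/50
P(+|D') = 10/100 = 1/10
P(+) = P(+|D)P(D) + P(+|D')P(D')
     = \frac{41}{50} × \frac{1}{20} + \frac{1}{10} × \frac{19}{20}
     = \frac{17}{125}
P(D|+) = P(+|D)P(D)/P(+) = \frac{41}{136}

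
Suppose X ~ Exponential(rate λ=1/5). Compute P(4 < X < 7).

P(4 < X < 7) = ∫_{4}^{7} f(x) dx
where f(x) = \frac{e^{- \frac{x}{5}}}{5}
= - \frac{1 - e^{\frac{3}{5}}}{e^{\frac{7}{5}}}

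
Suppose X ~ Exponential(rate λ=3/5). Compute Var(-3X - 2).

For X ~ Exponential(rate λ=3/5):
Var(X) = \frac{25}{9}
Var(-3X - 2) = (-3)² × Var(X) = 9 × \frac{25}{9} = 25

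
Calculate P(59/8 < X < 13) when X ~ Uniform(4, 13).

P(59/8 < X < 13) = ∫_{59/8}^{13} f(x) dx
where f(x) = \frac{1}{9}
= \frac{5}{8}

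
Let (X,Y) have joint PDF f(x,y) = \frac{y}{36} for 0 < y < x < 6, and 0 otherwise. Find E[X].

f_X(x) = ∫_0^x \frac{y}{36} dy = \frac{x^{2}}{72}
E[X] = ∫_0^6 x × (\frac{x^{2}}{72}) dx = \frac{9}{2}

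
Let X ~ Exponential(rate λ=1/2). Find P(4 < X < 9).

P(4 < X < 9) = ∫_{4}^{9} f(x) dx
where f(x) = \frac{e^{- \frac{x}{2}}}{2}
= - \frac{1}{e^{\frac{9}{2}}} + e^{-2}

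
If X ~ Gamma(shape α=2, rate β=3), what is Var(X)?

For X ~ Gamma(shape α=2, rate β=3):
Var(X) = \frac{2}{9}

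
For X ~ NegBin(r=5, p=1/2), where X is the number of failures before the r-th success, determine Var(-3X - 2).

For X ~ NegBin(r=5, p=1/2), where X is the number of failures before the r-th success:
Var(X) = 10
Var(-3X - 2) = (-3)² × Var(X) = 9 × 10 = 90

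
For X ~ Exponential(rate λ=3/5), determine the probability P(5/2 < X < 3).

P(5/2 < X < 3) = ∫_{5/2}^{3} f(x) dx
where f(x) = \frac{3 e^{- \frac{3 x}{5}}}{5}
= - \frac{1}{e^{\frac{9}{5}}} + e^{- \frac{3}{2}}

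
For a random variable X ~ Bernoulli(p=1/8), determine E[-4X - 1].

For X ~ Bernoulli(p=1/8):
E[X] = \frac{1}{8}
E[-4X - 1] = -4 × E[X] - 1 = - \frac{3}{2}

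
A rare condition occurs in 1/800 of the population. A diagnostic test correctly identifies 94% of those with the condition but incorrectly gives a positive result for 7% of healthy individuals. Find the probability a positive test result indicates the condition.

Let D = the rare event, + = positive/flagged.
P(D) = 1/800
P(+|D) = 94/100 = 47/50
P(+|D') = 7/100
P(+) = P(+|D)P(D) + P(+|D')P(D')
     = \frac{47}{50} × \frac{1}{800} + \frac{7}{100} × \frac{799}{800}
     = \frac{5687}{80000}
P(D|+) = P(+|D)P(D)/P(+) = \frac{2}{121}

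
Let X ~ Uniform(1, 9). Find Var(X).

For X ~ Uniform(1, 9):
Var(X) = \frac{16}{3}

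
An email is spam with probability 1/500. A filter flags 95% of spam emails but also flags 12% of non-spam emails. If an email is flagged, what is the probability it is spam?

Let D = the rare event, + = positive/flagged.
P(D) = 1/500
P(+|D) = 95/100 = 19/20
P(+|D') = 12/100 = 3/25
P(+) = P(+|D)P(D) + P(+|D')P(D')
     = \frac{19}{20} × \frac{1}{500} + \frac{3}{25} × \frac{499}{500}
     = \frac{6083}{50000}
P(D|+) = P(+|D)P(D)/P(+) = \frac{95}{6083}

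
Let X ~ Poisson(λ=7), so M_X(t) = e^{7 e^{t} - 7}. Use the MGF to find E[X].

To find E[X], compute M^(1)(0):
M^(1)(t) = 7 e^{t} e^{7 e^{t} - 7}
M^(1)(0) = 7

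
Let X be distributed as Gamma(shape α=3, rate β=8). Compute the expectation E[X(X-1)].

E[X(X-1)] = E[X² - X] = E[X²] - E[X]
E[X] = \frac{3}{8}
E[X²] = Var(X) + (E[X])² = \frac{3}{64} + (\frac{3}{8})² = \frac{3}{16}
E[X(X-1)] = \frac{3}{16} - \frac{3}{8} = - \frac{3}{16}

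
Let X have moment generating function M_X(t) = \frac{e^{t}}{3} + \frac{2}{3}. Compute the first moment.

To find E[X], compute M^(1)(0):
M^(1)(t) = \frac{e^{t}}{3}
M^(1)(0) = \frac{1}{3}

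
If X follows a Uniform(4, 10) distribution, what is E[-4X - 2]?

For X ~ Uniform(4, 10):
E[X] = 7
E[-4X - 2] = -4 × E[X] - 2 = -30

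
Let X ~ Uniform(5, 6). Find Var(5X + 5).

For X ~ Uniform(5, 6):
Var(X) = \frac{1}{12}
Var(5X + 5) = (5)² × Var(X) = 25 × \frac{1}{12} = \frac{25}{12}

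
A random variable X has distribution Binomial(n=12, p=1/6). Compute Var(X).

For X ~ Binomial(n=12, p=1/6):
Var(X) = \frac{5}{3}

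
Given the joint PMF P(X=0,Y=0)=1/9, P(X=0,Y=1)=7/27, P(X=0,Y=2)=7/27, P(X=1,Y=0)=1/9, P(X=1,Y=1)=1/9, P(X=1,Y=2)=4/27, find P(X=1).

P(X=1) = P(X=1,Y=0) + P(X=1,Y=1) + P(X=1,Y=2)
= 1/9 + 1/9 + 4/27
= 10/27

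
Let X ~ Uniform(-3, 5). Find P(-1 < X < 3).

P(-1 < X < 3) = ∫_{-1}^{3} f(x) dx
where f(x) = \frac{1}{8}
= \frac{1}{2}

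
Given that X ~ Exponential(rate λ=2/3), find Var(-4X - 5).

For X ~ Exponential(rate λ=2/3):
Var(X) = \frac{9}{4}
Var(-4X - 5) = (-4)² × Var(X) = 16 × \frac{9}{4} = 36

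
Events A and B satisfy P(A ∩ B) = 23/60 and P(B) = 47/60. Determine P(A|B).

P(A|B) = P(A ∩ B) / P(B)
= (23/60) / (47/60)
= 23/47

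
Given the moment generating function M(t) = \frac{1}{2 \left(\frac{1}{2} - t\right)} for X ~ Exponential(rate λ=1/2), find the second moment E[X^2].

To find E[X^2], compute M^(2)(0):
M^(1)(t) = \frac{1}{2 \left(\frac{1}{2} - t\right)^{2}}
M^(2)(t) = \frac{1}{\left(\frac{1}{2} - t\right)^{3}}
M^(2)(0) = 8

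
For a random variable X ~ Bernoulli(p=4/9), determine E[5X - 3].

For X ~ Bernoulli(p=4/9):
E[X] = \frac{4}{9}
E[5X - 3] = 5 × E[X] - 3 = - \frac{7}{9}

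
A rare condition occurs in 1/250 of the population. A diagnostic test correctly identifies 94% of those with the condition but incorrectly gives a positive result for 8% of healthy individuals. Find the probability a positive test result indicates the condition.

Let D = the rare event, + = positive/flagged.
P(D) = 1/250
P(+|D) = 94/100 = 47/50
P(+|D') = 8/100 = 2/25
P(+) = P(+|D)P(D) + P(+|D')P(D')
     = \frac{47}{50} × \frac{1}{250} + \frac{2}{25} × \frac{249}{250}
     = \frac{1043}{12500}
P(D|+) = P(+|D)P(D)/P(+) = \frac{47}{1043}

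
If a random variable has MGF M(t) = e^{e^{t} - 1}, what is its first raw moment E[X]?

To find E[X], compute M^(1)(0):
M^(1)(t) = e^{t} e^{e^{t} - 1}
M^(1)(0) = 1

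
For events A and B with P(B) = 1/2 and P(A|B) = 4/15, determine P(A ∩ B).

By definition, P(A|B) = P(A ∩ B) / P(B)
So P(A ∩ B) = P(A|B) × P(B)
= 4/15 × 1/2
= 2/15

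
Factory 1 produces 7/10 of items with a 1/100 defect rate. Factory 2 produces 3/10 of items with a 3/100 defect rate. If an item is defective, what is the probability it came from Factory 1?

Using Bayes' theorem:
P(F1) = 7/10, P(D|F1) = 1/100
P(F2) = 3/10, P(D|F2) = 3/100
P(D) = P(D|F1)P(F1) + P(D|F2)P(F2)
     = \frac{2}{125}
P(F1|D) = P(D|F1)P(F1) / P(D)
= \frac{7}{16}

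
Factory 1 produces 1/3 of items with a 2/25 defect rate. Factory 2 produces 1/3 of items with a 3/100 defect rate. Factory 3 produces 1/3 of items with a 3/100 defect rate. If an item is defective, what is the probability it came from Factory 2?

Using Bayes' theorem:
P(F1) = 1/3, P(D|F1) = 2/25
P(F2) = 1/3, P(D|F2) = 3/100
P(F3) = 1/3, P(D|F3) = 3/100
P(D) = P(D|F1)P(F1) + P(D|F2)P(F2) + P(D|F3)P(F3)
     = \frac{7}{150}
P(F2|D) = P(D|F2)P(F2) / P(D)
= \frac{3}{14}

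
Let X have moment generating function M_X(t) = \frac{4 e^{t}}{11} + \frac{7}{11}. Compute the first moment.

To find E[X], compute M^(1)(0):
M^(1)(t) = \frac{4 e^{t}}{11}
M^(1)(0) = \frac{4}{11}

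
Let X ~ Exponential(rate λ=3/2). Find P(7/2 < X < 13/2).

P(7/2 < X < 13/2) = ∫_{7/2}^{13/2} f(x) dx
where f(x) = \frac{3 e^{- \frac{3 x}{2}}}{2}
= - \frac{1 - e^{\frac{9}{2}}}{e^{\frac{39}{4}}}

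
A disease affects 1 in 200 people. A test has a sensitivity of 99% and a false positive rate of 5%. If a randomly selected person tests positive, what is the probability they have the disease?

Let D = the rare event, + = positive/flagged.
P(D) = 1/200
P(+|D) = 99/100
P(+|D') = 5/100 = 1/20
P(+) = P(+|D)P(D) + P(+|D')P(D')
     = \frac{99}{100} × \frac{1}{200} + \frac{1}{20} × \frac{199}{200}
     = \frac{547}{10000}
P(D|+) = P(+|D)P(D)/P(+) = \frac{99}{1094}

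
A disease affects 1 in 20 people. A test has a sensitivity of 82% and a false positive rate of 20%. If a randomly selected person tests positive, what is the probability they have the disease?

Let D = the rare event, + = positive/flagged.
P(D) = 1/20
P(+|D) = 82/100 = 41/50
P(+|D') = 20/100 = 1/5
P(+) = P(+|D)P(D) + P(+|D')P(D')
     = \frac{41}{50} × \frac{1}{20} + \frac{1}{5} × \frac{19}{20}
     = \frac{231}{1000}
P(D|+) = P(+|D)P(D)/P(+) = \frac{41}{231}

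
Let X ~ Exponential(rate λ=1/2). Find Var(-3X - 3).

For X ~ Exponential(rate λ=1/2):
Var(X) = 4
Var(-3X - 3) = (-3)² × Var(X) = 9 × 4 = 36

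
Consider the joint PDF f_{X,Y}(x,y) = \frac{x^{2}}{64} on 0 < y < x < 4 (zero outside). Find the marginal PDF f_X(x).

f_X(x) = ∫_0^x \frac{x^{2}}{64} dy = \frac{x^{3}}{64}
for 0 < x < 4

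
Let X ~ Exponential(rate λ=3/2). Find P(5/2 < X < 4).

P(5/2 < X < 4) = ∫_{5/2}^{4} f(x) dx
where f(x) = \frac{3 e^{- \frac{3 x}{2}}}{2}
= - \frac{1}{e^{6}} + e^{- \frac{15}{4}}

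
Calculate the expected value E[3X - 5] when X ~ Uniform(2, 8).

For X ~ Uniform(2, 8):
E[X] = 5
E[3X - 5] = 3 × E[X] - 5 = 10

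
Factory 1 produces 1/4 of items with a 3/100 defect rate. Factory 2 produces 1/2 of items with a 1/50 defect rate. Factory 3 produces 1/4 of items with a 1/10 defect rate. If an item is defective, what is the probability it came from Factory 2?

Using Bayes' theorem:
P(F1) = 1/4, P(D|F1) = 3/100
P(F2) = 1/2, P(D|F2) = 1/50
P(F3) = 1/4, P(D|F3) = 1/10
P(D) = P(D|F1)P(F1) + P(D|F2)P(F2) + P(D|F3)P(F3)
     = \frac{17}{400}
P(F2|D) = P(D|F2)P(F2) / P(D)
= \frac{4}{17}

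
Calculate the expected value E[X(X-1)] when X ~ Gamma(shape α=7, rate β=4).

E[X(X-1)] = E[X² - X] = E[X²] - E[X]
E[X] = \frac{7}{4}
E[X²] = Var(X) + (E[X])² = \frac{7}{16} + (\frac{7}{4})² = \frac{7}{2}
E[X(X-1)] = \frac{7}{2} - \frac{7}{4} = \frac{7}{4}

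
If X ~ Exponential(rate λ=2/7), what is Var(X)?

For X ~ Exponential(rate λ=2/7):
Var(X) = \frac{49}{4}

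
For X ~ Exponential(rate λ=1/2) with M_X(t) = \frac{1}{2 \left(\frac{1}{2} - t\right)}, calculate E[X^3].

To find E[X^3], compute M^(3)(0):
M^(1)(t) = \frac{1}{2 \left(\frac{1}{2} - t\right)^{2}}
M^(2)(t) = \frac{1}{\left(\frac{1}{2} - t\right)^{3}}
M^(3)(t) = \frac{3}{\left(\frac{1}{2} - t\right)^{4}}
M^(3)(0) = 48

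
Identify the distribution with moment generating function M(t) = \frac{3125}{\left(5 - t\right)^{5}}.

The MGF M(t) = \frac{3125}{\left(5 - t\right)^{5}} is the standard form for the Gamma distribution.
Comparing with the known MGF formula identifies: Gamma(shape α=5, rate β=5)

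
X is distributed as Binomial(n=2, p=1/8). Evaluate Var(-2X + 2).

For X ~ Binomial(n=2, p=1/8):
Var(X) = \frac{7}{32}
Var(-2X + 2) = (-2)² × Var(X) = 4 × \frac{7}{32} = \frac{7}{8}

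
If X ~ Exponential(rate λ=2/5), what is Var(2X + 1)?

For X ~ Exponential(rate λ=2/5):
Var(X) = \frac{25}{4}
Var(2X + 1) = (2)² × Var(X) = 4 × \frac{25}{4} = 25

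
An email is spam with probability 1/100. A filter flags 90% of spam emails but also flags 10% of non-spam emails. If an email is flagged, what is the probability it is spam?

Let D = the rare event, + = positive/flagged.
P(D) = 1/100
P(+|D) = 90/100 = 9/10
P(+|D') = 10/100 = 1/10
P(+) = P(+|D)P(D) + P(+|D')P(D')
     = \frac{9}{10} × \frac{1}{100} + \frac{1}{10} × \frac{99}{100}
     = \frac{27}{250}
P(D|+) = P(+|D)P(D)/P(+) = \frac{1}{12}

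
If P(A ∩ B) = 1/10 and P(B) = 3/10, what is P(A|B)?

P(A|B) = P(A ∩ B) / P(B)
= (1/10) / (3/10)
= 1/3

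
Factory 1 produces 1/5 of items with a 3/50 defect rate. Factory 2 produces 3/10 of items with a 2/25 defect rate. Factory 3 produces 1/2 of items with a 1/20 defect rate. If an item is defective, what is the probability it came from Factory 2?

Using Bayes' theorem:
P(F1) = 1/5, P(D|F1) = 3/50
P(F2) = 3/10, P(D|F2) = 2/25
P(F3) = 1/2, P(D|F3) = 1/20
P(D) = P(D|F1)P(F1) + P(D|F2)P(F2) + P(D|F3)P(F3)
     = \frac{61}{1000}
P(F2|D) = P(D|F2)P(F2) / P(D)
= \frac{24}{61}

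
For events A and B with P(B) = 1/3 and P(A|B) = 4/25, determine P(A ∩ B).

By definition, P(A|B) = P(A ∩ B) / P(B)
So P(A ∩ B) = P(A|B) × P(B)
= 4/25 × 1/3
= 4/75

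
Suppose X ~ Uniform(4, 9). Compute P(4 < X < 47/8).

P(4 < X < 47/8) = ∫_{4}^{47/8} f(x) dx
where f(x) = \frac{1}{5}
= \frac{3}{8}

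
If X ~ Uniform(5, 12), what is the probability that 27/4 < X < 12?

P(27/4 < X < 12) = ∫_{27/4}^{12} f(x) dx
where f(x) = \frac{1}{7}
= \frac{3}{4}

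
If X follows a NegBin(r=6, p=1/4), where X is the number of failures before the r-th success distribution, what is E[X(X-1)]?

E[X(X-1)] = E[X² - X] = E[X²] - E[X]
E[X] = 18
E[X²] = Var(X) + (E[X])² = 72 + (18)² = 396
E[X(X-1)] = 396 - 18 = 378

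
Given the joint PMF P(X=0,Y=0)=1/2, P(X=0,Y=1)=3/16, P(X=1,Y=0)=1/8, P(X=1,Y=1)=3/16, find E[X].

First find marginal of X:
P(X=0) = 11/16
P(X=1) = 5/16
E[X] = 0 × 11/16 + 1 × 5/16 = 5/16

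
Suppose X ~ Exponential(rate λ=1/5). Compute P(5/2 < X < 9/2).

P(5/2 < X < 9/2) = ∫_{5/2}^{9/2} f(x) dx
where f(x) = \frac{e^{- \frac{x}{5}}}{5}
= - \frac{1}{e^{\frac{9}{10}}} + e^{- \frac{1}{2}}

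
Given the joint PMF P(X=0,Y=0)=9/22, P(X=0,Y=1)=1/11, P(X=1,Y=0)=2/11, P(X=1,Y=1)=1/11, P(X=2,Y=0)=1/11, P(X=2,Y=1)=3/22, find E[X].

First find marginal of X:
P(X=0) = 1/2
P(X=1) = 3/11
P(X=2) = 5/22
E[X] = 0 × 1/2 + 1 × 3/11 + 2 × 5/22 = 8/11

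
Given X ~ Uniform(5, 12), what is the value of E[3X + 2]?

For X ~ Uniform(5, 12):
E[X] = \frac{17}{2}
E[3X + 2] = 3 × E[X] + 2 = \frac{55}{2}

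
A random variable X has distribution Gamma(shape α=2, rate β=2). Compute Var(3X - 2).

For X ~ Gamma(shape α=2, rate β=2):
Var(X) = \frac{1}{2}
Var(3X - 2) = (3)² × Var(X) = 9 × \frac{1}{2} = \frac{9}{2}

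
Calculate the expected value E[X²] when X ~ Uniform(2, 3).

Using the identity E[X²] = Var(X) + (E[X])²:
E[X] = \frac{5}{2}
Var(X) = \frac{1}{12}
E[X²] = \frac{1}{12} + (\frac{5}{2})²
= \frac{19}{3}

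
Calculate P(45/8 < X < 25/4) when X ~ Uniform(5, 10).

P(45/8 < X < 25/4) = ∫_{45/8}^{25/4} f(x) dx
where f(x) = \frac{1}{5}
= \frac{1}{8}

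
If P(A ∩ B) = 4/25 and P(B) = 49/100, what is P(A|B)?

P(A|B) = P(A ∩ B) / P(B)
= (4/25) / (49/100)
= 16/49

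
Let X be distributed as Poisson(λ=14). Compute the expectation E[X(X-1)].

E[X(X-1)] = E[X² - X] = E[X²] - E[X]
E[X] = 14
E[X²] = Var(X) + (E[X])² = 14 + (14)² = 210
E[X(X-1)] = 210 - 14 = 196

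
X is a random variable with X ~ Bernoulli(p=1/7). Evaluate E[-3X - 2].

For X ~ Bernoulli(p=1/7):
E[X] = \frac{1}{7}
E[-3X - 2] = -3 × E[X] - 2 = - \frac{17}{7}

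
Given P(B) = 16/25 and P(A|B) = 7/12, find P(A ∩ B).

By definition, P(A|B) = P(A ∩ B) / P(B)
So P(A ∩ B) = P(A|B) × P(B)
= 7/12 × 16/25
= 28/75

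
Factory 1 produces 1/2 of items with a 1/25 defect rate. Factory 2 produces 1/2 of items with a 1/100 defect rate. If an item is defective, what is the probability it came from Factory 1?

Using Bayes' theorem:
P(F1) = 1/2, P(D|F1) = 1/25
P(F2) = 1/2, P(D|F2) = 1/100
P(D) = P(D|F1)P(F1) + P(D|F2)P(F2)
     = \frac{1}{40}
P(F1|D) = P(D|F1)P(F1) / P(D)
= \frac{4}{5}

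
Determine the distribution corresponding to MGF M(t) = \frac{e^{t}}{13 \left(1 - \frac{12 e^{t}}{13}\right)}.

The MGF M(t) = \frac{e^{t}}{13 \left(1 - \frac{12 e^{t}}{13}\right)} is the standard form for the Geometric distribution.
Comparing with the known MGF formula identifies: Geometric(p=1/13), X = trial number of first success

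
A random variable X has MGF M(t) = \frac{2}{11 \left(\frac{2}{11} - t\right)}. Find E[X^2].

To find E[X^2], compute M^(2)(0):
M^(1)(t) = \frac{2}{11 \left(\frac{2}{11} - t\right)^{2}}
M^(2)(t) = \frac{4}{11 \left(\frac{2}{11} - t\right)^{3}}
M^(2)(0) = \frac{121}{2}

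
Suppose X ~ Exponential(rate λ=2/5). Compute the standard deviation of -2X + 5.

For X ~ Exponential(rate λ=2/5):
Var(X) = \frac{25}{4}
SD(X) = √(Var(X)) = √(\frac{25}{4}) = \frac{5}{2}
SD(-2X + 5) = |-2| × SD(X) = 2 × \frac{5}{2} = 5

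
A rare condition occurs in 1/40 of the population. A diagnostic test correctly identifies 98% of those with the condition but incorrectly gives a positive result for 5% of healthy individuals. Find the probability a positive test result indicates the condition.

Let D = the rare event, + = positive/flagged.
P(D) = 1/40
P(+|D) = 98/100 = 49/50
P(+|D') = 5/100 = 1/20
P(+) = P(+|D)P(D) + P(+|D')P(D')
     = \frac{49}{50} × \frac{1}{40} + \frac{1}{20} × \frac{39}{40}
     = \frac{293}{4000}
P(D|+) = P(+|D)P(D)/P(+) = \frac{98}{293}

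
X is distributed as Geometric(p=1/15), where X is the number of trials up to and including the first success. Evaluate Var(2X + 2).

For X ~ Geometric(p=1/15), where X is the number of trials up to and including the first success:
Var(X) = 210
Var(2X + 2) = (2)² × Var(X) = 4 × 210 = 840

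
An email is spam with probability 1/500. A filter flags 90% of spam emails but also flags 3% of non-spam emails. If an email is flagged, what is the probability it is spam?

Let D = the rare event, + = positive/flagged.
P(D) = 1/500
P(+|D) = 90/100 = 9/10
P(+|D') = 3/100
P(+) = P(+|D)P(D) + P(+|D')P(D')
     = \frac{9}{10} × \frac{1}{500} + \frac{3}{100} × \frac{499}{500}
     = \frac{1587}{50000}
P(D|+) = P(+|D)P(D)/P(+) = \frac{30}{529}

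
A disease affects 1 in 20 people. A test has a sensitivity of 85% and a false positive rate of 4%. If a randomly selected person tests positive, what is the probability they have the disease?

Let D = the rare event, + = positive/flagged.
P(D) = 1/20
P(+|D) = 85/100 = 17/20
P(+|D') = 4/100 = 1/25
P(+) = P(+|D)P(D) + P(+|D')P(D')
     = \frac{17}{20} × \frac{1}{20} + \frac{1}{25} × \frac{19}{20}
     = \frac{161}{2000}
P(D|+) = P(+|D)P(D)/P(+) = \frac{85}{161}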